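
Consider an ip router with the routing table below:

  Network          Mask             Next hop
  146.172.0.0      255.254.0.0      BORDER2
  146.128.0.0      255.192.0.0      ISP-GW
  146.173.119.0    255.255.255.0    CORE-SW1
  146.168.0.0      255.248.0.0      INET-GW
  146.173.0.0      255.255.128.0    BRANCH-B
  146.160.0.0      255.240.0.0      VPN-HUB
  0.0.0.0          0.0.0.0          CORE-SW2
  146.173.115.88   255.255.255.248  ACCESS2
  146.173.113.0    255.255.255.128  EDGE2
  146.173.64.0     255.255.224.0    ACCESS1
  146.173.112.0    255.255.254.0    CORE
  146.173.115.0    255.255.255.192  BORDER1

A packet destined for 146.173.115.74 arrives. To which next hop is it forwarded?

BRANCH-B

Routes whose prefix contains 146.173.115.74:
  0.0.0.0/0 (default, matches everything) -> CORE-SW2
  146.128.0.0/10 (146.128.0.0 - 146.191.255.255) -> ISP-GW
  146.160.0.0/12 (146.160.0.0 - 146.175.255.255) -> VPN-HUB
  146.168.0.0/13 (146.168.0.0 - 146.175.255.255) -> INET-GW
  146.172.0.0/15 (146.172.0.0 - 146.173.255.255) -> BORDER2
  146.173.0.0/17 (146.173.0.0 - 146.173.127.255) -> BRANCH-B
More-specific entries that do NOT match:
  146.173.115.88/29 (146.173.115.88 - 146.173.115.95) does not contain 146.173.115.74
  146.173.115.0/26 (146.173.115.0 - 146.173.115.63) does not contain 146.173.115.74
  146.173.113.0/25 (146.173.113.0 - 146.173.113.127) does not contain 146.173.115.74
  146.173.119.0/24 (146.173.119.0 - 146.173.119.255) does not contain 146.173.115.74
  146.173.112.0/23 (146.173.112.0 - 146.173.113.255) does not contain 146.173.115.74
  146.173.64.0/19 (146.173.64.0 - 146.173.95.255) does not contain 146.173.115.74
Longest matching prefix is /17 -> next hop BRANCH-B.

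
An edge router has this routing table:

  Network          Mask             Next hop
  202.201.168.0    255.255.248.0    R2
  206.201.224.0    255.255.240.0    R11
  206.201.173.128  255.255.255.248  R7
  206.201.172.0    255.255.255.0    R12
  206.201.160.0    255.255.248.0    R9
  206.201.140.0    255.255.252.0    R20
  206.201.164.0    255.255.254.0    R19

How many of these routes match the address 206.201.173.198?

0

No listed prefix contains 206.201.173.198.
Total matching entries: 0.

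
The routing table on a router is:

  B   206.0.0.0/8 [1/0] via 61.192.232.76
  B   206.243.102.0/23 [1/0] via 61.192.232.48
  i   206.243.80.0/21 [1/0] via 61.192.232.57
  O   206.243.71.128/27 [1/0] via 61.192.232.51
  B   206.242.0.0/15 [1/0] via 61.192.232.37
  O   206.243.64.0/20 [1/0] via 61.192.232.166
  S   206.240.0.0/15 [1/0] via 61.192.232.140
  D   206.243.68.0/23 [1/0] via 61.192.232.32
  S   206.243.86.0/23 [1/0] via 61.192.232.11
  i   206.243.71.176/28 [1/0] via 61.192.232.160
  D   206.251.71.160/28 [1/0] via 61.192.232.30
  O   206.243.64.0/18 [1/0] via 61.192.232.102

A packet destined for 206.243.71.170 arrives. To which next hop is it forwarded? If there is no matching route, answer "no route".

61.192.232.166

Routes whose prefix contains 206.243.71.170:
  206.0.0.0/8 (206.0.0.0 - 206.255.255.255) -> 61.192.232.76
  206.242.0.0/15 (206.242.0.0 - 206.243.255.255) -> 61.192.232.37
  206.243.64.0/18 (206.243.64.0 - 206.243.127.255) -> 61.192.232.102
  206.243.64.0/20 (206.243.64.0 - 206.243.79.255) -> 61.192.232.166
More-specific entries that do NOT match:
  206.243.71.176/28 (206.243.71.176 - 206.243.71.191) does not contain 206.243.71.170
  206.251.71.160/28 (206.251.71.160 - 206.251.71.175) does not contain 206.243.71.170
  206.243.71.128/27 (206.243.71.128 - 206.243.71.159) does not contain 206.243.71.170
  206.243.102.0/23 (206.243.102.0 - 206.243.103.255) does not contain 206.243.71.170
  206.243.68.0/23 (206.243.68.0 - 206.243.69.255) does not contain 206.243.71.170
  206.243.86.0/23 (206.243.86.0 - 206.243.87.255) does not contain 206.243.71.170
  206.243.80.0/21 (206.243.80.0 - 206.243.87.255) does not contain 206.243.71.170
Longest matching prefix is /20 -> next hop 61.192.232.166.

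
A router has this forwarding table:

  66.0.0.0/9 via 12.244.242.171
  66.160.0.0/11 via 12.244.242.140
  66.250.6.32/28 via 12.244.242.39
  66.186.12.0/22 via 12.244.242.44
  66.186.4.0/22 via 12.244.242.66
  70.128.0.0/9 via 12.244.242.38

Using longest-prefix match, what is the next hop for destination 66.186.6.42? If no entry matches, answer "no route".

Routes whose prefix contains 66.186.6.42:
  66.160.0.0/11 (66.160.0.0 - 66.191.255.255) -> 12.244.242.140
  66.186.4.0/22 (66.186.4.0 - 66.186.7.255) -> 12.244.242.66
More-specific entries that do NOT match:
  66.250.6.32/28 (66.250.6.32 - 66.250.6.47) does not contain 66.186.6.42
Longest matching prefix is /22 -> next hop 12.244.242.66.

12.244.242.66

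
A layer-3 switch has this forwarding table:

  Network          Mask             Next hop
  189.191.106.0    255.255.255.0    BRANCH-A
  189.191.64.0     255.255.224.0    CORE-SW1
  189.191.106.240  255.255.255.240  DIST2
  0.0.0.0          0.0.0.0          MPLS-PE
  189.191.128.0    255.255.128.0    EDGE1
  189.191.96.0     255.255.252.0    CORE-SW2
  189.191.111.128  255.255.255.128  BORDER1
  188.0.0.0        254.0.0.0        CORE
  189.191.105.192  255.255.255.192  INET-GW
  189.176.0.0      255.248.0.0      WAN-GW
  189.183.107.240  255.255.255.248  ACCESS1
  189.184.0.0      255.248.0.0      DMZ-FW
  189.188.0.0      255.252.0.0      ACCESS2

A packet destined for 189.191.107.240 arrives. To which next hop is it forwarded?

Routes whose prefix contains 189.191.107.240:
  0.0.0.0/0 (default, matches everything) -> MPLS-PE
  188.0.0.0/7 (188.0.0.0 - 189.255.255.255) -> CORE
  189.184.0.0/13 (189.184.0.0 - 189.191.255.255) -> DMZ-FW
  189.188.0.0/14 (189.188.0.0 - 189.191.255.255) -> ACCESS2
More-specific entries that do NOT match:
  189.183.107.240/29 (189.183.107.240 - 189.183.107.247) does not contain 189.191.107.240
  189.191.106.240/28 (189.191.106.240 - 189.191.106.255) does not contain 189.191.107.240
  189.191.105.192/26 (189.191.105.192 - 189.191.105.255) does not contain 189.191.107.240
  189.191.111.128/25 (189.191.111.128 - 189.191.111.255) does not contain 189.191.107.240
  189.191.106.0/24 (189.191.106.0 - 189.191.106.255) does not contain 189.191.107.240
  189.191.96.0/22 (189.191.96.0 - 189.191.99.255) does not contain 189.191.107.240
  189.191.64.0/19 (189.191.64.0 - 189.191.95.255) does not contain 189.191.107.240
  189.191.128.0/17 (189.191.128.0 - 189.191.255.255) does not contain 189.191.107.240
Longest matching prefix is /14 -> next hop ACCESS2.

ACCESS2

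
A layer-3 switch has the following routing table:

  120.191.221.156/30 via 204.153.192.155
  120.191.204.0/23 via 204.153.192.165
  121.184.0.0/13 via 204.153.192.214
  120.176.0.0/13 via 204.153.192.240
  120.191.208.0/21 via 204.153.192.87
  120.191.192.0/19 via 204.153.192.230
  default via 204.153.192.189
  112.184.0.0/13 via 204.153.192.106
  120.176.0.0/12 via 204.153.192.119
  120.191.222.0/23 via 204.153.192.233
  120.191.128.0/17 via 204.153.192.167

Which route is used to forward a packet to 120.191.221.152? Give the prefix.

Entries matching 120.191.221.152:
  0.0.0.0/0 (default, matches everything)
  120.176.0.0/12 (120.176.0.0 - 120.191.255.255)
  120.191.128.0/17 (120.191.128.0 - 120.191.255.255)
  120.191.192.0/19 (120.191.192.0 - 120.191.223.255)
Most specific is 120.191.192.0/19.

120.191.192.0/19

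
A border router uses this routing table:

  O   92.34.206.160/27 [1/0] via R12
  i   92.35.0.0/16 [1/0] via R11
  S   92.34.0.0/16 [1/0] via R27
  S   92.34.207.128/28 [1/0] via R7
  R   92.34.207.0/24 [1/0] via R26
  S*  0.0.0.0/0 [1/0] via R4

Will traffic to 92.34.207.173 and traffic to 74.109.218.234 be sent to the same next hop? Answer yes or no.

92.34.207.173: longest match 92.34.207.0/24 -> R26
74.109.218.234: longest match 0.0.0.0/0 -> R4

no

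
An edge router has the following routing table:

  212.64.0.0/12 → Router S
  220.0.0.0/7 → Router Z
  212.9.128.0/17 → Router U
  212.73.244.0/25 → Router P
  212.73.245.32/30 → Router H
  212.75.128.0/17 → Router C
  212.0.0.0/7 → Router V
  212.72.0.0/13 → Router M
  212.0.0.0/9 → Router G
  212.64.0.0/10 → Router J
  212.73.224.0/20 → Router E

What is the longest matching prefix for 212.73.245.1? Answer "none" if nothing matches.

Entries matching 212.73.245.1:
  212.0.0.0/7 (212.0.0.0 - 213.255.255.255)
  212.0.0.0/9 (212.0.0.0 - 212.127.255.255)
  212.64.0.0/10 (212.64.0.0 - 212.127.255.255)
  212.64.0.0/12 (212.64.0.0 - 212.79.255.255)
  212.72.0.0/13 (212.72.0.0 - 212.79.255.255)
Most specific is 212.72.0.0/13.

212.72.0.0/13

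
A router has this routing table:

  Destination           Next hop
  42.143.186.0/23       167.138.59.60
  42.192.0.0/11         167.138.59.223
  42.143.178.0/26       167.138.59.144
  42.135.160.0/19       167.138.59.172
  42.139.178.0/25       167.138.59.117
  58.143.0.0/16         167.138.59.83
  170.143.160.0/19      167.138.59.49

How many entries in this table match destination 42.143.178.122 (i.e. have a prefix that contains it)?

0

No listed prefix contains 42.143.178.122.
Total matching entries: 0.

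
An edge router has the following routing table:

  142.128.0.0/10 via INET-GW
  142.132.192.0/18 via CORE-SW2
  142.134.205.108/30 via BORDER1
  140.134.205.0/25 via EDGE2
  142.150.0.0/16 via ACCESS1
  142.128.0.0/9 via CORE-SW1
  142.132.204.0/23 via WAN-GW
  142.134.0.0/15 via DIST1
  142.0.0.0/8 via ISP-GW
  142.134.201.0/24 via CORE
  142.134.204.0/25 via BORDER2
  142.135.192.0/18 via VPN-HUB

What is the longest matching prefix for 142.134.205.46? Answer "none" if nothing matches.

142.134.0.0/15

Entries matching 142.134.205.46:
  142.0.0.0/8 (142.0.0.0 - 142.255.255.255)
  142.128.0.0/9 (142.128.0.0 - 142.255.255.255)
  142.128.0.0/10 (142.128.0.0 - 142.191.255.255)
  142.134.0.0/15 (142.134.0.0 - 142.135.255.255)
Most specific is 142.134.0.0/15.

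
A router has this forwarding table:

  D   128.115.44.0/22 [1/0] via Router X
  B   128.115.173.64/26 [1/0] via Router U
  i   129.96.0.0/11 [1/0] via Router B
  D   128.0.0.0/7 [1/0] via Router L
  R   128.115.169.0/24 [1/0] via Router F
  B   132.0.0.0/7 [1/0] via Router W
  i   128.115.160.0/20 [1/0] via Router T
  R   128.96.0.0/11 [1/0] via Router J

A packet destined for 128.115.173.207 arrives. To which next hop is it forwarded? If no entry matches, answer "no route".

Routes whose prefix contains 128.115.173.207:
  128.0.0.0/7 (128.0.0.0 - 129.255.255.255) -> Router L
  128.96.0.0/11 (128.96.0.0 - 128.127.255.255) -> Router J
  128.115.160.0/20 (128.115.160.0 - 128.115.175.255) -> Router T
More-specific entries that do NOT match:
  128.115.173.64/26 (128.115.173.64 - 128.115.173.127) does not contain 128.115.173.207
  128.115.169.0/24 (128.115.169.0 - 128.115.169.255) does not contain 128.115.173.207
  128.115.44.0/22 (128.115.44.0 - 128.115.47.255) does not contain 128.115.173.207
Longest matching prefix is /20 -> next hop Router T.

Router T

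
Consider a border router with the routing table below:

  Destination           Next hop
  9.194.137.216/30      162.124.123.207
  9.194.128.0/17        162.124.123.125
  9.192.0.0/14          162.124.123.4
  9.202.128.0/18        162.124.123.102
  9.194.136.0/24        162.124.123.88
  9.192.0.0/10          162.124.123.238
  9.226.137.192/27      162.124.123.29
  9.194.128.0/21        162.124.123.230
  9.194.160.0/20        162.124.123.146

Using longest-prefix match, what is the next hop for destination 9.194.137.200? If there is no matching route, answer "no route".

162.124.123.125

Routes whose prefix contains 9.194.137.200:
  9.192.0.0/10 (9.192.0.0 - 9.255.255.255) -> 162.124.123.238
  9.192.0.0/14 (9.192.0.0 - 9.195.255.255) -> 162.124.123.4
  9.194.128.0/17 (9.194.128.0 - 9.194.255.255) -> 162.124.123.125
More-specific entries that do NOT match:
  9.194.137.216/30 (9.194.137.216 - 9.194.137.219) does not contain 9.194.137.200
  9.226.137.192/27 (9.226.137.192 - 9.226.137.223) does not contain 9.194.137.200
  9.194.136.0/24 (9.194.136.0 - 9.194.136.255) does not contain 9.194.137.200
  9.194.128.0/21 (9.194.128.0 - 9.194.135.255) does not contain 9.194.137.200
  9.194.160.0/20 (9.194.160.0 - 9.194.175.255) does not contain 9.194.137.200
  9.202.128.0/18 (9.202.128.0 - 9.202.191.255) does not contain 9.194.137.200
Longest matching prefix is /17 -> next hop 162.124.123.125.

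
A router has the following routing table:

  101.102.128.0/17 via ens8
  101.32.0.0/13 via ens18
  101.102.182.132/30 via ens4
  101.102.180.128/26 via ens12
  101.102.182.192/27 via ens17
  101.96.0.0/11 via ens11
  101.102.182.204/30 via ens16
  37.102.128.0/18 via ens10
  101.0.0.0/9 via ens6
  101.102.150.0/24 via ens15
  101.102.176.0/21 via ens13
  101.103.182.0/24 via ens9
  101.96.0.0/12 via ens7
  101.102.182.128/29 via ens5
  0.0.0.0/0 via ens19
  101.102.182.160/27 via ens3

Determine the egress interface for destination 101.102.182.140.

ens13

Routes whose prefix contains 101.102.182.140:
  0.0.0.0/0 (default, matches everything) -> ens19
  101.0.0.0/9 (101.0.0.0 - 101.127.255.255) -> ens6
  101.96.0.0/11 (101.96.0.0 - 101.127.255.255) -> ens11
  101.96.0.0/12 (101.96.0.0 - 101.111.255.255) -> ens7
  101.102.128.0/17 (101.102.128.0 - 101.102.255.255) -> ens8
  101.102.176.0/21 (101.102.176.0 - 101.102.183.255) -> ens13
More-specific entries that do NOT match:
  101.102.182.132/30 (101.102.182.132 - 101.102.182.135) does not contain 101.102.182.140
  101.102.182.204/30 (101.102.182.204 - 101.102.182.207) does not contain 101.102.182.140
  101.102.182.128/29 (101.102.182.128 - 101.102.182.135) does not contain 101.102.182.140
  101.102.182.192/27 (101.102.182.192 - 101.102.182.223) does not contain 101.102.182.140
  101.102.182.160/27 (101.102.182.160 - 101.102.182.191) does not contain 101.102.182.140
  101.102.180.128/26 (101.102.180.128 - 101.102.180.191) does not contain 101.102.182.140
  101.102.150.0/24 (101.102.150.0 - 101.102.150.255) does not contain 101.102.182.140
  101.103.182.0/24 (101.103.182.0 - 101.103.182.255) does not contain 101.102.182.140
Longest matching prefix is /21 -> interface ens13.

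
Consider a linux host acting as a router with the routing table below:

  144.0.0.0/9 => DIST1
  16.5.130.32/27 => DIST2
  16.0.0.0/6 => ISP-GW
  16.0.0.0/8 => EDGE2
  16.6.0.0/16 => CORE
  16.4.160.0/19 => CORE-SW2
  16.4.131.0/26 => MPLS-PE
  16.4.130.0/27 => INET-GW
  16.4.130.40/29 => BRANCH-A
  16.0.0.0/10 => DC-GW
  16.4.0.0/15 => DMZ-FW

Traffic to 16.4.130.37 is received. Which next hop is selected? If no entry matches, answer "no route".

DMZ-FW

Routes whose prefix contains 16.4.130.37:
  16.0.0.0/6 (16.0.0.0 - 19.255.255.255) -> ISP-GW
  16.0.0.0/8 (16.0.0.0 - 16.255.255.255) -> EDGE2
  16.0.0.0/10 (16.0.0.0 - 16.63.255.255) -> DC-GW
  16.4.0.0/15 (16.4.0.0 - 16.5.255.255) -> DMZ-FW
More-specific entries that do NOT match:
  16.4.130.40/29 (16.4.130.40 - 16.4.130.47) does not contain 16.4.130.37
  16.5.130.32/27 (16.5.130.32 - 16.5.130.63) does not contain 16.4.130.37
  16.4.130.0/27 (16.4.130.0 - 16.4.130.31) does not contain 16.4.130.37
  16.4.131.0/26 (16.4.131.0 - 16.4.131.63) does not contain 16.4.130.37
  16.4.160.0/19 (16.4.160.0 - 16.4.191.255) does not contain 16.4.130.37
  16.6.0.0/16 (16.6.0.0 - 16.6.255.255) does not contain 16.4.130.37
Longest matching prefix is /15 -> next hop DMZ-FW.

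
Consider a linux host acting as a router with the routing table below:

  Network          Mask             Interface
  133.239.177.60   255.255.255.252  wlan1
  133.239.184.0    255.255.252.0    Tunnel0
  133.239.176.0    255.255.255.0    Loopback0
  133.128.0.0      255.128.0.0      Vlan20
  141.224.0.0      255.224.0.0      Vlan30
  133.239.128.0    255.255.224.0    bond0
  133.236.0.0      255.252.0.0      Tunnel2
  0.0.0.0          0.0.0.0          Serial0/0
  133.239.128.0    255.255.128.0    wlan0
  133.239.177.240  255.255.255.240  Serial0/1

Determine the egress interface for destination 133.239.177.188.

Routes whose prefix contains 133.239.177.188:
  0.0.0.0/0 (default, matches everything) -> Serial0/0
  133.128.0.0/9 (133.128.0.0 - 133.255.255.255) -> Vlan20
  133.236.0.0/14 (133.236.0.0 - 133.239.255.255) -> Tunnel2
  133.239.128.0/17 (133.239.128.0 - 133.239.255.255) -> wlan0
More-specific entries that do NOT match:
  133.239.177.60/30 (133.239.177.60 - 133.239.177.63) does not contain 133.239.177.188
  133.239.177.240/28 (133.239.177.240 - 133.239.177.255) does not contain 133.239.177.188
  133.239.176.0/24 (133.239.176.0 - 133.239.176.255) does not contain 133.239.177.188
  133.239.184.0/22 (133.239.184.0 - 133.239.187.255) does not contain 133.239.177.188
  133.239.128.0/19 (133.239.128.0 - 133.239.159.255) does not contain 133.239.177.188
Longest matching prefix is /17 -> interface wlan0.

wlan0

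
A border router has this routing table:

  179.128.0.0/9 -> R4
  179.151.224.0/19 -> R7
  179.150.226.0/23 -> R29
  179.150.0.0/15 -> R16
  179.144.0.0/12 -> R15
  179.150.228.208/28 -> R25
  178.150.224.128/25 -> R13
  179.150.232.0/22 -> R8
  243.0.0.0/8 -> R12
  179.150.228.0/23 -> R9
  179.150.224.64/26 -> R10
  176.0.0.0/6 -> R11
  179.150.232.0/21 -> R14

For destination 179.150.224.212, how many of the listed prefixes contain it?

4

Prefixes containing 179.150.224.212:
  176.0.0.0/6 (176.0.0.0 - 179.255.255.255)
  179.128.0.0/9 (179.128.0.0 - 179.255.255.255)
  179.144.0.0/12 (179.144.0.0 - 179.159.255.255)
  179.150.0.0/15 (179.150.0.0 - 179.151.255.255)
Total matching entries: 4.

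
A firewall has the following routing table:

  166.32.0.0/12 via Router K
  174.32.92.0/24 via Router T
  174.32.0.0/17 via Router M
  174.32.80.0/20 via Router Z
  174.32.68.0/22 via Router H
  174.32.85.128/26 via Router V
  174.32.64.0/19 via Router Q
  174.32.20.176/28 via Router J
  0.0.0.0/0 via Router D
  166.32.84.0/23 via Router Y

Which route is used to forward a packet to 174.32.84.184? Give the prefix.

Entries matching 174.32.84.184:
  0.0.0.0/0 (default, matches everything)
  174.32.0.0/17 (174.32.0.0 - 174.32.127.255)
  174.32.64.0/19 (174.32.64.0 - 174.32.95.255)
  174.32.80.0/20 (174.32.80.0 - 174.32.95.255)
Most specific is 174.32.80.0/20.

174.32.80.0/20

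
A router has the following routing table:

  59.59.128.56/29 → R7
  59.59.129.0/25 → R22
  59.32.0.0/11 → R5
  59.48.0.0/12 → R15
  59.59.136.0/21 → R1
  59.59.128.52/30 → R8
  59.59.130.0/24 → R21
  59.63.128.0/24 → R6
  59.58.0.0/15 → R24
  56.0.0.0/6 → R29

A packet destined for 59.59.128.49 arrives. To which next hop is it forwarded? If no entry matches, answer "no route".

R24

Routes whose prefix contains 59.59.128.49:
  56.0.0.0/6 (56.0.0.0 - 59.255.255.255) -> R29
  59.32.0.0/11 (59.32.0.0 - 59.63.255.255) -> R5
  59.48.0.0/12 (59.48.0.0 - 59.63.255.255) -> R15
  59.58.0.0/15 (59.58.0.0 - 59.59.255.255) -> R24
More-specific entries that do NOT match:
  59.59.128.52/30 (59.59.128.52 - 59.59.128.55) does not contain 59.59.128.49
  59.59.128.56/29 (59.59.128.56 - 59.59.128.63) does not contain 59.59.128.49
  59.59.129.0/25 (59.59.129.0 - 59.59.129.127) does not contain 59.59.128.49
  59.59.130.0/24 (59.59.130.0 - 59.59.130.255) does not contain 59.59.128.49
  59.63.128.0/24 (59.63.128.0 - 59.63.128.255) does not contain 59.59.128.49
  59.59.136.0/21 (59.59.136.0 - 59.59.143.255) does not contain 59.59.128.49
Longest matching prefix is /15 -> next hop R24.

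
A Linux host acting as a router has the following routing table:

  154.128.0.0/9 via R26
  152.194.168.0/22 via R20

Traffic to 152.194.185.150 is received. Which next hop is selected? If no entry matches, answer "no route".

no route

No entry's prefix contains 152.194.185.150; there is no default route.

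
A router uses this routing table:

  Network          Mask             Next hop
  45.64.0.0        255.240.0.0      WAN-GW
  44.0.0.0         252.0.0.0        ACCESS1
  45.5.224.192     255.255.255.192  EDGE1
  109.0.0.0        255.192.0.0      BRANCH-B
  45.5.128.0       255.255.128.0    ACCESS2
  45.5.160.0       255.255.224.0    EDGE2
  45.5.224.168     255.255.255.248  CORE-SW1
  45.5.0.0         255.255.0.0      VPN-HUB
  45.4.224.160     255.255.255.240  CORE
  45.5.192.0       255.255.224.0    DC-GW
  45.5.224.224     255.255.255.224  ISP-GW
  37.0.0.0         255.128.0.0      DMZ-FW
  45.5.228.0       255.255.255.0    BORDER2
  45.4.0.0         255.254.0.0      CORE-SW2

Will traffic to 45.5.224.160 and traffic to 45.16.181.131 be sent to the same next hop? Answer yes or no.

45.5.224.160: longest match 45.5.128.0/17 -> ACCESS2
45.16.181.131: longest match 44.0.0.0/6 -> ACCESS1

no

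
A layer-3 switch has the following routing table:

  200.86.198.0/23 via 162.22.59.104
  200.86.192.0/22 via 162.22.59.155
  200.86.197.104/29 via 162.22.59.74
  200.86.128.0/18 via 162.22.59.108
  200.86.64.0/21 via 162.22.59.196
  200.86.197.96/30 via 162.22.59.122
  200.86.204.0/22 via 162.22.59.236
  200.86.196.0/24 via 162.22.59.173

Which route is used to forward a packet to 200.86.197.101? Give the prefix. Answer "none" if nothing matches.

none

200.86.197.101 is outside every listed prefix and there is no default route.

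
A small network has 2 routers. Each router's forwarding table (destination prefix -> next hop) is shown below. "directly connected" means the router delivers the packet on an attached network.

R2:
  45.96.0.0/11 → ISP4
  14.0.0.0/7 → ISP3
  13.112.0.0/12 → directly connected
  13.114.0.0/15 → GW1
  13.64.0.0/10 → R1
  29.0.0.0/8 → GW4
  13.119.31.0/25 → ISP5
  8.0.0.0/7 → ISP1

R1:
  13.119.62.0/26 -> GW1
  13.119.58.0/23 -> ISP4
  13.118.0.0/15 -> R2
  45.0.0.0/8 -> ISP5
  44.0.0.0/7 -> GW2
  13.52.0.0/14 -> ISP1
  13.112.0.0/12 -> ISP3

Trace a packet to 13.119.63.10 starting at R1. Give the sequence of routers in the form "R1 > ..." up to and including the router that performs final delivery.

At R1: longest match for 13.119.63.10 is 13.118.0.0/15 -> R2
At R2: longest match for 13.119.63.10 is 13.112.0.0/12 -> directly connected

R1 > R2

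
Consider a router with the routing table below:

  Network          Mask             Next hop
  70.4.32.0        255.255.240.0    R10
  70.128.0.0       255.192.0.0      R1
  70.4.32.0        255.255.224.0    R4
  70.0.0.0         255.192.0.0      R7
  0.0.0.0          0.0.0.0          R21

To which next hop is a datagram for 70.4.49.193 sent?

R4

Routes whose prefix contains 70.4.49.193:
  0.0.0.0/0 (default, matches everything) -> R21
  70.0.0.0/10 (70.0.0.0 - 70.63.255.255) -> R7
  70.4.32.0/19 (70.4.32.0 - 70.4.63.255) -> R4
More-specific entries that do NOT match:
  70.4.32.0/20 (70.4.32.0 - 70.4.47.255) does not contain 70.4.49.193
Longest matching prefix is /19 -> next hop R4.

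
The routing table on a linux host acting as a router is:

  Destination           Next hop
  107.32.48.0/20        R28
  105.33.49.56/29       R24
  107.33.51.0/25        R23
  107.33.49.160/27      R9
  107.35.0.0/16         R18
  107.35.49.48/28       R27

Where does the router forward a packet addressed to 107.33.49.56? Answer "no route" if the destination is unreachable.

no route

No entry's prefix contains 107.33.49.56; there is no default route.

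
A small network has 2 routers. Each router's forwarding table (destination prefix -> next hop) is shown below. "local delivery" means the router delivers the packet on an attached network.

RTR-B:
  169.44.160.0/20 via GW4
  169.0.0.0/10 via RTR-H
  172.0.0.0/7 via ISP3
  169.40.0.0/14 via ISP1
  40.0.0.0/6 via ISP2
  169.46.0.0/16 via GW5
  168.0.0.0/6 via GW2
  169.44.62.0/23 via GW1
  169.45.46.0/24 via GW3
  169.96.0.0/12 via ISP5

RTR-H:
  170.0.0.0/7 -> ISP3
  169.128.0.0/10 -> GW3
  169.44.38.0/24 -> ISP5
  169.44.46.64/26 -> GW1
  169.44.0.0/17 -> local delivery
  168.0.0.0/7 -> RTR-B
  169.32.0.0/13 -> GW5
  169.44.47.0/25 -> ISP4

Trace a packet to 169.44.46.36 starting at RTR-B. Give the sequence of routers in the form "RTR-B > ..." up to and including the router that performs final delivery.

At RTR-B: longest match for 169.44.46.36 is 169.0.0.0/10 -> RTR-H
At RTR-H: longest match for 169.44.46.36 is 169.44.0.0/17 -> local delivery

RTR-B > RTR-H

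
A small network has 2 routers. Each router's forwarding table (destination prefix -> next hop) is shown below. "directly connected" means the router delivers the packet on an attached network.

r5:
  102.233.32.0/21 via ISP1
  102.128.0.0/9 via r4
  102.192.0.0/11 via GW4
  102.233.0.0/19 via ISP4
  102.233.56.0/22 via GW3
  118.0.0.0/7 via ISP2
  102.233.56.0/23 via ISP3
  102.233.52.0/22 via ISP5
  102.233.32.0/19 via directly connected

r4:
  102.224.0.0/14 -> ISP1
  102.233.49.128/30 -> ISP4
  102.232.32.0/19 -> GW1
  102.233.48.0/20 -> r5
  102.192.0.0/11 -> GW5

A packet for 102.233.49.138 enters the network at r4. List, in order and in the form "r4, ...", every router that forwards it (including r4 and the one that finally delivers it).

At r4: longest match for 102.233.49.138 is 102.233.48.0/20 -> r5
At r5: longest match for 102.233.49.138 is 102.233.32.0/19 -> directly connected

r4, r5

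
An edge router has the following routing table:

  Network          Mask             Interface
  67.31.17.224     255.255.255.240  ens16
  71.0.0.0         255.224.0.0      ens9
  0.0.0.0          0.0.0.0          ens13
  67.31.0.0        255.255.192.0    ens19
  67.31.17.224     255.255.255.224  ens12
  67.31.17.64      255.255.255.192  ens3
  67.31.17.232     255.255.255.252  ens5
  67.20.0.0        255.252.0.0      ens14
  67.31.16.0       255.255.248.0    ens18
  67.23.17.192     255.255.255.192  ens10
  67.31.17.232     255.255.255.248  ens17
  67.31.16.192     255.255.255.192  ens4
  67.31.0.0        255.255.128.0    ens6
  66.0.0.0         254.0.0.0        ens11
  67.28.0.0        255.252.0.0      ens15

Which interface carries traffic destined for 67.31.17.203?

Routes whose prefix contains 67.31.17.203:
  0.0.0.0/0 (default, matches everything) -> ens13
  66.0.0.0/7 (66.0.0.0 - 67.255.255.255) -> ens11
  67.28.0.0/14 (67.28.0.0 - 67.31.255.255) -> ens15
  67.31.0.0/17 (67.31.0.0 - 67.31.127.255) -> ens6
  67.31.0.0/18 (67.31.0.0 - 67.31.63.255) -> ens19
  67.31.16.0/21 (67.31.16.0 - 67.31.23.255) -> ens18
More-specific entries that do NOT match:
  67.31.17.232/30 (67.31.17.232 - 67.31.17.235) does not contain 67.31.17.203
  67.31.17.232/29 (67.31.17.232 - 67.31.17.239) does not contain 67.31.17.203
  67.31.17.224/28 (67.31.17.224 - 67.31.17.239) does not contain 67.31.17.203
  67.31.17.224/27 (67.31.17.224 - 67.31.17.255) does not contain 67.31.17.203
  67.31.17.64/26 (67.31.17.64 - 67.31.17.127) does not contain 67.31.17.203
  67.23.17.192/26 (67.23.17.192 - 67.23.17.255) does not contain 67.31.17.203
  67.31.16.192/26 (67.31.16.192 - 67.31.16.255) does not contain 67.31.17.203
Longest matching prefix is /21 -> interface ens18.

ens18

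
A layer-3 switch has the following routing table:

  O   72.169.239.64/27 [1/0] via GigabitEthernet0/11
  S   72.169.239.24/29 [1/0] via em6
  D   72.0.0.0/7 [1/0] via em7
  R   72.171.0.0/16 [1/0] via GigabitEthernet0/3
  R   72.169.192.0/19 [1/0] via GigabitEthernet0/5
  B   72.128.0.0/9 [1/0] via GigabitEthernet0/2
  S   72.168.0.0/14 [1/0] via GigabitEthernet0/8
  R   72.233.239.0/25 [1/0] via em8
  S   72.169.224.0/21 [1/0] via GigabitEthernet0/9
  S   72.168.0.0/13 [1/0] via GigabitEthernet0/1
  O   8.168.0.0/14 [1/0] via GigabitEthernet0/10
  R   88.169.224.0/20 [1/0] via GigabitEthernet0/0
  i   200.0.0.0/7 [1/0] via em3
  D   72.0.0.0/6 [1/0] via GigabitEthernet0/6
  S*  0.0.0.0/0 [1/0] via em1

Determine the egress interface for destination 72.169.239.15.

GigabitEthernet0/8

Routes whose prefix contains 72.169.239.15:
  0.0.0.0/0 (default, matches everything) -> em1
  72.0.0.0/6 (72.0.0.0 - 75.255.255.255) -> GigabitEthernet0/6
  72.0.0.0/7 (72.0.0.0 - 73.255.255.255) -> em7
  72.128.0.0/9 (72.128.0.0 - 72.255.255.255) -> GigabitEthernet0/2
  72.168.0.0/13 (72.168.0.0 - 72.175.255.255) -> GigabitEthernet0/1
  72.168.0.0/14 (72.168.0.0 - 72.171.255.255) -> GigabitEthernet0/8
More-specific entries that do NOT match:
  72.169.239.24/29 (72.169.239.24 - 72.169.239.31) does not contain 72.169.239.15
  72.169.239.64/27 (72.169.239.64 - 72.169.239.95) does not contain 72.169.239.15
  72.233.239.0/25 (72.233.239.0 - 72.233.239.127) does not contain 72.169.239.15
  72.169.224.0/21 (72.169.224.0 - 72.169.231.255) does not contain 72.169.239.15
  88.169.224.0/20 (88.169.224.0 - 88.169.239.255) does not contain 72.169.239.15
  72.169.192.0/19 (72.169.192.0 - 72.169.223.255) does not contain 72.169.239.15
  72.171.0.0/16 (72.171.0.0 - 72.171.255.255) does not contain 72.169.239.15
Longest matching prefix is /14 -> interface GigabitEthernet0/8.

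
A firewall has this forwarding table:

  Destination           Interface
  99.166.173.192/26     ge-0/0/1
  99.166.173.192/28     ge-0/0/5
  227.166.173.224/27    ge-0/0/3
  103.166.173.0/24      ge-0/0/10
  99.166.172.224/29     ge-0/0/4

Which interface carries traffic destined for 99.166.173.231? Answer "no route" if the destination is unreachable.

ge-0/0/1

Routes whose prefix contains 99.166.173.231:
  99.166.173.192/26 (99.166.173.192 - 99.166.173.255) -> ge-0/0/1
More-specific entries that do NOT match:
  99.166.172.224/29 (99.166.172.224 - 99.166.172.231) does not contain 99.166.173.231
  99.166.173.192/28 (99.166.173.192 - 99.166.173.207) does not contain 99.166.173.231
  227.166.173.224/27 (227.166.173.224 - 227.166.173.255) does not contain 99.166.173.231
Longest matching prefix is /26 -> interface ge-0/0/1.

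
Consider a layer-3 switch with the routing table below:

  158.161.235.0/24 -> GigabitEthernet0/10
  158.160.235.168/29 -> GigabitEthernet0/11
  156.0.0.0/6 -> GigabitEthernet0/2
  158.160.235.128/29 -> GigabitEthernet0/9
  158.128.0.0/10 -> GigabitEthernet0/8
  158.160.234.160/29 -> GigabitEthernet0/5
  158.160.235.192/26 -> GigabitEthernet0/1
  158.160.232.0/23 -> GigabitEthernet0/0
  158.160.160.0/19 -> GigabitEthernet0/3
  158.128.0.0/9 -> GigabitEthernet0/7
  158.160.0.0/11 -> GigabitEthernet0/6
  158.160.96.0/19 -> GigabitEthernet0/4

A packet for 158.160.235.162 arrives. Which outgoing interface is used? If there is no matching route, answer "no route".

GigabitEthernet0/6

Routes whose prefix contains 158.160.235.162:
  156.0.0.0/6 (156.0.0.0 - 159.255.255.255) -> GigabitEthernet0/2
  158.128.0.0/9 (158.128.0.0 - 158.255.255.255) -> GigabitEthernet0/7
  158.128.0.0/10 (158.128.0.0 - 158.191.255.255) -> GigabitEthernet0/8
  158.160.0.0/11 (158.160.0.0 - 158.191.255.255) -> GigabitEthernet0/6
More-specific entries that do NOT match:
  158.160.235.168/29 (158.160.235.168 - 158.160.235.175) does not contain 158.160.235.162
  158.160.235.128/29 (158.160.235.128 - 158.160.235.135) does not contain 158.160.235.162
  158.160.234.160/29 (158.160.234.160 - 158.160.234.167) does not contain 158.160.235.162
  158.160.235.192/26 (158.160.235.192 - 158.160.235.255) does not contain 158.160.235.162
  158.161.235.0/24 (158.161.235.0 - 158.161.235.255) does not contain 158.160.235.162
  158.160.232.0/23 (158.160.232.0 - 158.160.233.255) does not contain 158.160.235.162
  158.160.160.0/19 (158.160.160.0 - 158.160.191.255) does not contain 158.160.235.162
  158.160.96.0/19 (158.160.96.0 - 158.160.127.255) does not contain 158.160.235.162
Longest matching prefix is /11 -> interface GigabitEthernet0/6.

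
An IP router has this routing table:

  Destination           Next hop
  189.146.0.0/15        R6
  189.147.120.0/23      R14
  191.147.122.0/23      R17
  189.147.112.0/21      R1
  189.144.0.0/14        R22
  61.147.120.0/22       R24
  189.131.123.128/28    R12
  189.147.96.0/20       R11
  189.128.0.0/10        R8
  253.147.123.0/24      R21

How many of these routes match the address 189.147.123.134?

3

Prefixes containing 189.147.123.134:
  189.128.0.0/10 (189.128.0.0 - 189.191.255.255)
  189.144.0.0/14 (189.144.0.0 - 189.147.255.255)
  189.146.0.0/15 (189.146.0.0 - 189.147.255.255)
Total matching entries: 3.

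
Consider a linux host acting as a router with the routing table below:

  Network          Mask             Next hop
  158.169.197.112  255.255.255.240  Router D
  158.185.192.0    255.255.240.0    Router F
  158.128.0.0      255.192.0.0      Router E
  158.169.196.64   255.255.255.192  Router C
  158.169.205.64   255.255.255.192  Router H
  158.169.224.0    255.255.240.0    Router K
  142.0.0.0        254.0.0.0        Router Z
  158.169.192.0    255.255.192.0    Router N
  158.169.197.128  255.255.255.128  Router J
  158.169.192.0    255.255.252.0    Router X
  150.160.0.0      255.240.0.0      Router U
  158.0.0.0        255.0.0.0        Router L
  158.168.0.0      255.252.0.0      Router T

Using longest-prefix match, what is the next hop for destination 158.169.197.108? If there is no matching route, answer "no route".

Routes whose prefix contains 158.169.197.108:
  158.0.0.0/8 (158.0.0.0 - 158.255.255.255) -> Router L
  158.128.0.0/10 (158.128.0.0 - 158.191.255.255) -> Router E
  158.168.0.0/14 (158.168.0.0 - 158.171.255.255) -> Router T
  158.169.192.0/18 (158.169.192.0 - 158.169.255.255) -> Router N
More-specific entries that do NOT match:
  158.169.197.112/28 (158.169.197.112 - 158.169.197.127) does not contain 158.169.197.108
  158.169.196.64/26 (158.169.196.64 - 158.169.196.127) does not contain 158.169.197.108
  158.169.205.64/26 (158.169.205.64 - 158.169.205.127) does not contain 158.169.197.108
  158.169.197.128/25 (158.169.197.128 - 158.169.197.255) does not contain 158.169.197.108
  158.169.192.0/22 (158.169.192.0 - 158.169.195.255) does not contain 158.169.197.108
  158.185.192.0/20 (158.185.192.0 - 158.185.207.255) does not contain 158.169.197.108
  158.169.224.0/20 (158.169.224.0 - 158.169.239.255) does not contain 158.169.197.108
Longest matching prefix is /18 -> next hop Router N.

Router N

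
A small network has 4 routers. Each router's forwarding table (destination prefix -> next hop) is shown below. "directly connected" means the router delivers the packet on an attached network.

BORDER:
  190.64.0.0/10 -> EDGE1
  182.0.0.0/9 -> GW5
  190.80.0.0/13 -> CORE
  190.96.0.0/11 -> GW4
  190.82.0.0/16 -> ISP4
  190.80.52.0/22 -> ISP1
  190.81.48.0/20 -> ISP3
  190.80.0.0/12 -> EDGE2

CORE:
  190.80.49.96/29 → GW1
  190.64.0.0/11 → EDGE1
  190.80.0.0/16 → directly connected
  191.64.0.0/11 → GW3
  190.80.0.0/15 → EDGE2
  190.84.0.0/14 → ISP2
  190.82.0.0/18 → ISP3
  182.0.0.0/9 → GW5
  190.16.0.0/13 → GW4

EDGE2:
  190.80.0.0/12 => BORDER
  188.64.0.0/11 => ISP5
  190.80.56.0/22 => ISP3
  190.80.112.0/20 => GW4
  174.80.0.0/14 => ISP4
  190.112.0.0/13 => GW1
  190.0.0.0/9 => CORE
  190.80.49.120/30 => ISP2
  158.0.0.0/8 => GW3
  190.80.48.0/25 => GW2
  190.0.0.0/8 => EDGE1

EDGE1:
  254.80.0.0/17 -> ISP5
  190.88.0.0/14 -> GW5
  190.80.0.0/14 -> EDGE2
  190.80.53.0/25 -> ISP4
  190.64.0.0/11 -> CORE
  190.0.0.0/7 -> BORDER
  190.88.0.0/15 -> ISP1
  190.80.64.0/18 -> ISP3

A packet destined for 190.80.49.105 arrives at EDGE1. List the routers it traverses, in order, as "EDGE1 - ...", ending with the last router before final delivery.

At EDGE1: longest match for 190.80.49.105 is 190.80.0.0/14 -> EDGE2
At EDGE2: longest match for 190.80.49.105 is 190.80.0.0/12 -> BORDER
At BORDER: longest match for 190.80.49.105 is 190.80.0.0/13 -> CORE
At CORE: longest match for 190.80.49.105 is 190.80.0.0/16 -> directly connected

EDGE1 - EDGE2 - BORDER - CORE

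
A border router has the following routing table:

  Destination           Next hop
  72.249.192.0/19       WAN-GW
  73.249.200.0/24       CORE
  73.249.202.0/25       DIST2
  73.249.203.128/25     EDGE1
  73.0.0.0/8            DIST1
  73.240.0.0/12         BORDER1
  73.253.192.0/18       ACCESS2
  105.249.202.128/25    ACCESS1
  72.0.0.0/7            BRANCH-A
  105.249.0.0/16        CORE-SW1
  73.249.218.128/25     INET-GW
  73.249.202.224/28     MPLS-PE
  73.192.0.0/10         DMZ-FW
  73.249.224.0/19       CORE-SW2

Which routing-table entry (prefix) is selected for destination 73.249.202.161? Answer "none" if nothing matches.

73.240.0.0/12

Entries matching 73.249.202.161:
  72.0.0.0/7 (72.0.0.0 - 73.255.255.255)
  73.0.0.0/8 (73.0.0.0 - 73.255.255.255)
  73.192.0.0/10 (73.192.0.0 - 73.255.255.255)
  73.240.0.0/12 (73.240.0.0 - 73.255.255.255)
Most specific is 73.240.0.0/12.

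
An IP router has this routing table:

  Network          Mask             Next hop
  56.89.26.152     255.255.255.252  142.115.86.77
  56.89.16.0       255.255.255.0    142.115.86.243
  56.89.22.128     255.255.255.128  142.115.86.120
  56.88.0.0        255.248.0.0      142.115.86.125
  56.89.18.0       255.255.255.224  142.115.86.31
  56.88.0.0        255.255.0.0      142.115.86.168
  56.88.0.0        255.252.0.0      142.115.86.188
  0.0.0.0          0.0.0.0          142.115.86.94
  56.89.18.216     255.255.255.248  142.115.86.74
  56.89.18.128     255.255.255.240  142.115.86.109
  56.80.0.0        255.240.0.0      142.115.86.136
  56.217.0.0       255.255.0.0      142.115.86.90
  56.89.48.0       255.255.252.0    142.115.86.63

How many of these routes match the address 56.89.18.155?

Prefixes containing 56.89.18.155:
  0.0.0.0/0 (default, matches everything)
  56.80.0.0/12 (56.80.0.0 - 56.95.255.255)
  56.88.0.0/13 (56.88.0.0 - 56.95.255.255)
  56.88.0.0/14 (56.88.0.0 - 56.91.255.255)
Total matching entries: 4.

4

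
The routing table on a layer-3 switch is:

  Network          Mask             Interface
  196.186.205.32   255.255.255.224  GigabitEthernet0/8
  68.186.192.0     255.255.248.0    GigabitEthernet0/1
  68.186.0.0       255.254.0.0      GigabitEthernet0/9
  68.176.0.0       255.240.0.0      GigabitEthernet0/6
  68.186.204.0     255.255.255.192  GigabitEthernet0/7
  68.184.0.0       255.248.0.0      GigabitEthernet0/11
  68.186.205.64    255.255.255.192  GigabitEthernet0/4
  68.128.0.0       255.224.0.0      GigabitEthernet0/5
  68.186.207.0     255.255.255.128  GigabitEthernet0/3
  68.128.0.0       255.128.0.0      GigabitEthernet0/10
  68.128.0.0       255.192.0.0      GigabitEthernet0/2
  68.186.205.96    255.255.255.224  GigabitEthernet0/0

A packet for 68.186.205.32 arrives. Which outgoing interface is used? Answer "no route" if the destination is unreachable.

GigabitEthernet0/9

Routes whose prefix contains 68.186.205.32:
  68.128.0.0/9 (68.128.0.0 - 68.255.255.255) -> GigabitEthernet0/10
  68.128.0.0/10 (68.128.0.0 - 68.191.255.255) -> GigabitEthernet0/2
  68.176.0.0/12 (68.176.0.0 - 68.191.255.255) -> GigabitEthernet0/6
  68.184.0.0/13 (68.184.0.0 - 68.191.255.255) -> GigabitEthernet0/11
  68.186.0.0/15 (68.186.0.0 - 68.187.255.255) -> GigabitEthernet0/9
More-specific entries that do NOT match:
  196.186.205.32/27 (196.186.205.32 - 196.186.205.63) does not contain 68.186.205.32
  68.186.205.96/27 (68.186.205.96 - 68.186.205.127) does not contain 68.186.205.32
  68.186.204.0/26 (68.186.204.0 - 68.186.204.63) does not contain 68.186.205.32
  68.186.205.64/26 (68.186.205.64 - 68.186.205.127) does not contain 68.186.205.32
  68.186.207.0/25 (68.186.207.0 - 68.186.207.127) does not contain 68.186.205.32
  68.186.192.0/21 (68.186.192.0 - 68.186.199.255) does not contain 68.186.205.32
Longest matching prefix is /15 -> interface GigabitEthernet0/9.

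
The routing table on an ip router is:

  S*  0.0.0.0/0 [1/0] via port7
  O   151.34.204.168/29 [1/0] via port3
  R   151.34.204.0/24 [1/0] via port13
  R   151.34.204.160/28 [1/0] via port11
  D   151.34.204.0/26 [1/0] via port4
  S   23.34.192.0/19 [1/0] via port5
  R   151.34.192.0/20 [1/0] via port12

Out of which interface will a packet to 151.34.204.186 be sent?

Routes whose prefix contains 151.34.204.186:
  0.0.0.0/0 (default, matches everything) -> port7
  151.34.192.0/20 (151.34.192.0 - 151.34.207.255) -> port12
  151.34.204.0/24 (151.34.204.0 - 151.34.204.255) -> port13
More-specific entries that do NOT match:
  151.34.204.168/29 (151.34.204.168 - 151.34.204.175) does not contain 151.34.204.186
  151.34.204.160/28 (151.34.204.160 - 151.34.204.175) does not contain 151.34.204.186
  151.34.204.0/26 (151.34.204.0 - 151.34.204.63) does not contain 151.34.204.186
Longest matching prefix is /24 -> interface port13.

port13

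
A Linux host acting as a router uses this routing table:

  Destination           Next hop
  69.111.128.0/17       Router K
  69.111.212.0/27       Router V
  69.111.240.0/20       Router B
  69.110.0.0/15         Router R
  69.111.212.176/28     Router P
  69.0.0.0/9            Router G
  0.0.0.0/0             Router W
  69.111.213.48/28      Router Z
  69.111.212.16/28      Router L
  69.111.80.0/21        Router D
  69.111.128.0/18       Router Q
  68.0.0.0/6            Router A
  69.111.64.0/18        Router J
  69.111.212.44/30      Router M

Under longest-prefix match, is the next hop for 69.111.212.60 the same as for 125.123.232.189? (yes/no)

no

69.111.212.60: longest match 69.111.128.0/17 -> Router K
125.123.232.189: longest match 0.0.0.0/0 -> Router W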